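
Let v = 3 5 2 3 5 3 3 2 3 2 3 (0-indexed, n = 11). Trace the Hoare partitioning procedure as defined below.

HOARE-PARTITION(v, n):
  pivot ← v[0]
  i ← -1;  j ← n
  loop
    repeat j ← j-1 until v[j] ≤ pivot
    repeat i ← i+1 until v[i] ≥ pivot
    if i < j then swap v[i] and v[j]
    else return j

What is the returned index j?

pivot = v[0] = 3; i = -1, j = 11
j→10 (v[10]=3≤3), i→0 (v[0]=3≥3); i<j, swap → 3 5 2 3 5 3 3 2 3 2 3
j→9 (v[9]=2≤3), i→1 (v[1]=5≥3); i<j, swap → 3 2 2 3 5 3 3 2 3 5 3
j→8 (v[8]=3≤3), i→3 (v[3]=3≥3); i<j, swap → 3 2 2 3 5 3 3 2 3 5 3
j→7 (v[7]=2≤3), i→4 (v[4]=5≥3); i<j, swap → 3 2 2 3 2 3 3 5 3 5 3
j→6 (v[6]=3≤3), i→5 (v[5]=3≥3); i<j, swap → 3 2 2 3 2 3 3 5 3 5 3
j→5, i→6; i≥j, return j=5. v = 3 2 2 3 2 3 3 5 3 5 3

5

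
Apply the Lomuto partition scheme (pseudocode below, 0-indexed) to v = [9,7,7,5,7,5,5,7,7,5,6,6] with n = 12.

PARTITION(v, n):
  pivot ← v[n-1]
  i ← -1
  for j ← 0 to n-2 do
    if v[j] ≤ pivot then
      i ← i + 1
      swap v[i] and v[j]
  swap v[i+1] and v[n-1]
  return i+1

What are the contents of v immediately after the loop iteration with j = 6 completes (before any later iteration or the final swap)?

[5,5,5,9,7,7,7,7,7,5,6,6]

pivot=6, i=-1
j=0: 9>6, skip
j=1: 7>6, skip
j=2: 7>6, skip
j=3: 5≤6, i=0, swap(0,3) ⇒ [5,7,7,9,7,5,5,7,7,5,6,6]
j=4: 7>6, skip
j=5: 5≤6, i=1, swap(1,5) ⇒ [5,5,7,9,7,7,5,7,7,5,6,6]
j=6: 5≤6, i=2, swap(2,6) ⇒ [5,5,5,9,7,7,7,7,7,5,6,6]
(after j=6) v = [5,5,5,9,7,7,7,7,7,5,6,6]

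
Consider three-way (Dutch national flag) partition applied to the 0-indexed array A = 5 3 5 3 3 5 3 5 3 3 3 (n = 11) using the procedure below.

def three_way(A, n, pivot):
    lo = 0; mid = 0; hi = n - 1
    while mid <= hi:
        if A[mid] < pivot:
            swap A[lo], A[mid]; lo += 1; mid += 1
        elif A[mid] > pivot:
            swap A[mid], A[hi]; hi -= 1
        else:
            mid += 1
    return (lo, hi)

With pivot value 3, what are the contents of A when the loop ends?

pivot = 3; lo=0, mid=0, hi=10
A[mid]=5>3: swap A[0],A[10]; hi=9 → 3 3 5 3 3 5 3 5 3 3 5
A[mid]=3=3: mid=1
A[mid]=3=3: mid=2
A[mid]=5>3: swap A[2],A[9]; hi=8 → 3 3 3 3 3 5 3 5 3 5 5
A[mid]=3=3: mid=3
A[mid]=3=3: mid=4
A[mid]=3=3: mid=5
A[mid]=5>3: swap A[5],A[8]; hi=7 → 3 3 3 3 3 3 3 5 5 5 5
A[mid]=3=3: mid=6
A[mid]=3=3: mid=7
A[mid]=5>3: swap A[7],A[7]; hi=6 → 3 3 3 3 3 3 3 5 5 5 5
end: lo=0, hi=6; A = 3 3 3 3 3 3 3 5 5 5 5

3 3 3 3 3 3 3 5 5 5 5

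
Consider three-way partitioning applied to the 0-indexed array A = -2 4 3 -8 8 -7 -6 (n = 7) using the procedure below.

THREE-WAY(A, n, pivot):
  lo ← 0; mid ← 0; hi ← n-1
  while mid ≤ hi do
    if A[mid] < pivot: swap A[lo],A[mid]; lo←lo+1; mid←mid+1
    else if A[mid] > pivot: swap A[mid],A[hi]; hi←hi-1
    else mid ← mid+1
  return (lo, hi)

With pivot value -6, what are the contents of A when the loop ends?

lo=0 mid=0 hi=6
-2>-6: swap(0,6), hi=5 ⇒ -6 4 3 -8 8 -7 -2
-6=-6: mid=1
4>-6: swap(1,5), hi=4 ⇒ -6 -7 3 -8 8 4 -2
-7<-6: swap(0,1), lo=1 mid=2 ⇒ -7 -6 3 -8 8 4 -2
3>-6: swap(2,4), hi=3 ⇒ -7 -6 8 -8 3 4 -2
8>-6: swap(2,3), hi=2 ⇒ -7 -6 -8 8 3 4 -2
-8<-6: swap(1,2), lo=2 mid=3 ⇒ -7 -8 -6 8 3 4 -2
done. lo=2 hi=2; A=-7 -8 -6 8 3 4 -2

-7 -8 -6 8 3 4 -2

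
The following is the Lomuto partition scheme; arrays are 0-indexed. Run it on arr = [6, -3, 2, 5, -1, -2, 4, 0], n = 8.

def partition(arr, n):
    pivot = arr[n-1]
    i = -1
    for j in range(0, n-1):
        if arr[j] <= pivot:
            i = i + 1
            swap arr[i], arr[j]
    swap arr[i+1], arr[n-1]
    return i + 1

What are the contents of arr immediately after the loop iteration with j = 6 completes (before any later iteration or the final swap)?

pivot=0, i=-1
j=0: 6>0, skip
j=1: -3≤0, i=0, swap(0,1) ⇒ [-3, 6, 2, 5, -1, -2, 4, 0]
j=2: 2>0, skip
j=3: 5>0, skip
j=4: -1≤0, i=1, swap(1,4) ⇒ [-3, -1, 2, 5, 6, -2, 4, 0]
j=5: -2≤0, i=2, swap(2,5) ⇒ [-3, -1, -2, 5, 6, 2, 4, 0]
j=6: 4>0, skip
(after j=6) arr = [-3, -1, -2, 5, 6, 2, 4, 0]

[-3, -1, -2, 5, 6, 2, 4, 0]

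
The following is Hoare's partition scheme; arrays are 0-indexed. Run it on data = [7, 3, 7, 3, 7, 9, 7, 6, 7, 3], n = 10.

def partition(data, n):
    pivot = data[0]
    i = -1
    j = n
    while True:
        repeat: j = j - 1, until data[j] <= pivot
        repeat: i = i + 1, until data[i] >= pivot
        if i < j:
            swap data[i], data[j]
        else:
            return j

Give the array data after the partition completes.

pivot = data[0] = 7; i = -1, j = 10
j→9 (data[9]=3≤7), i→0 (data[0]=7≥7); i<j, swap → [3, 3, 7, 3, 7, 9, 7, 6, 7, 7]
j→8 (data[8]=7≤7), i→2 (data[2]=7≥7); i<j, swap → [3, 3, 7, 3, 7, 9, 7, 6, 7, 7]
j→7 (data[7]=6≤7), i→4 (data[4]=7≥7); i<j, swap → [3, 3, 7, 3, 6, 9, 7, 7, 7, 7]
j→6 (data[6]=7≤7), i→5 (data[5]=9≥7); i<j, swap → [3, 3, 7, 3, 6, 7, 9, 7, 7, 7]
j→5, i→6; i≥j, return j=5. data = [3, 3, 7, 3, 6, 7, 9, 7, 7, 7]

[3, 3, 7, 3, 6, 7, 9, 7, 7, 7]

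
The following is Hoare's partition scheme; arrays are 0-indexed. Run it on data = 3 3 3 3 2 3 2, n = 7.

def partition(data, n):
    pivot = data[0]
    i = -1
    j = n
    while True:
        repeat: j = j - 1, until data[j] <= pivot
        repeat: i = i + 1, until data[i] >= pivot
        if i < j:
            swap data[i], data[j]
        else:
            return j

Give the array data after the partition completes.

2 3 2 3 3 3 3

pivot = data[0] = 3; i = -1, j = 7
j→6 (data[6]=2≤3), i→0 (data[0]=3≥3); i<j, swap → 2 3 3 3 2 3 3
j→5 (data[5]=3≤3), i→1 (data[1]=3≥3); i<j, swap → 2 3 3 3 2 3 3
j→4 (data[4]=2≤3), i→2 (data[2]=3≥3); i<j, swap → 2 3 2 3 3 3 3
j→3, i→3; i≥j, return j=3. data = 2 3 2 3 3 3 3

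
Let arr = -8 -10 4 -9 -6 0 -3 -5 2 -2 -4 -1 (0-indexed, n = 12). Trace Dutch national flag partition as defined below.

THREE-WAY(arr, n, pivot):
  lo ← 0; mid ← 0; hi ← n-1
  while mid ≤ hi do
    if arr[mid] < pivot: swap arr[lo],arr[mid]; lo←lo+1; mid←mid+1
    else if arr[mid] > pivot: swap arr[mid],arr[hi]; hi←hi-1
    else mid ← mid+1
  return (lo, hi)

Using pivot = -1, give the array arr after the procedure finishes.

pivot = -1; lo=0, mid=0, hi=11
arr[mid]=-8<-1: swap arr[0],arr[0]; lo=1,mid=1 → -8 -10 4 -9 -6 0 -3 -5 2 -2 -4 -1
arr[mid]=-10<-1: swap arr[1],arr[1]; lo=2,mid=2 → -8 -10 4 -9 -6 0 -3 -5 2 -2 -4 -1
arr[mid]=4>-1: swap arr[2],arr[11]; hi=10 → -8 -10 -1 -9 -6 0 -3 -5 2 -2 -4 4
arr[mid]=-1=-1: mid=3
arr[mid]=-9<-1: swap arr[2],arr[3]; lo=3,mid=4 → -8 -10 -9 -1 -6 0 -3 -5 2 -2 -4 4
arr[mid]=-6<-1: swap arr[3],arr[4]; lo=4,mid=5 → -8 -10 -9 -6 -1 0 -3 -5 2 -2 -4 4
arr[mid]=0>-1: swap arr[5],arr[10]; hi=9 → -8 -10 -9 -6 -1 -4 -3 -5 2 -2 0 4
arr[mid]=-4<-1: swap arr[4],arr[5]; lo=5,mid=6 → -8 -10 -9 -6 -4 -1 -3 -5 2 -2 0 4
arr[mid]=-3<-1: swap arr[5],arr[6]; lo=6,mid=7 → -8 -10 -9 -6 -4 -3 -1 -5 2 -2 0 4
arr[mid]=-5<-1: swap arr[6],arr[7]; lo=7,mid=8 → -8 -10 -9 -6 -4 -3 -5 -1 2 -2 0 4
arr[mid]=2>-1: swap arr[8],arr[9]; hi=8 → -8 -10 -9 -6 -4 -3 -5 -1 -2 2 0 4
arr[mid]=-2<-1: swap arr[7],arr[8]; lo=8,mid=9 → -8 -10 -9 -6 -4 -3 -5 -2 -1 2 0 4
end: lo=8, hi=8; arr = -8 -10 -9 -6 -4 -3 -5 -2 -1 2 0 4

-8 -10 -9 -6 -4 -3 -5 -2 -1 2 0 4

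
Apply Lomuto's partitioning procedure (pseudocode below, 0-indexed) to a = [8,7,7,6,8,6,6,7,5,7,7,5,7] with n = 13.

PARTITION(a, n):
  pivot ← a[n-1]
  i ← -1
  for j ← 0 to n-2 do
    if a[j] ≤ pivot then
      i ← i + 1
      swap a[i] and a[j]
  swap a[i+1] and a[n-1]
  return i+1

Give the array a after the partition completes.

[7,7,6,6,6,7,5,7,7,5,7,8,8]

pivot = a[12] = 7; i = -1
j=0: a[0]=8 > 7 → no swap
j=1: a[1]=7 ≤ 7 → i=0, swap a[0],a[1] → [7,8,7,6,8,6,6,7,5,7,7,5,7]
j=2: a[2]=7 ≤ 7 → i=1, swap a[1],a[2] → [7,7,8,6,8,6,6,7,5,7,7,5,7]
j=3: a[3]=6 ≤ 7 → i=2, swap a[2],a[3] → [7,7,6,8,8,6,6,7,5,7,7,5,7]
j=4: a[4]=8 > 7 → no swap
j=5: a[5]=6 ≤ 7 → i=3, swap a[3],a[5] → [7,7,6,6,8,8,6,7,5,7,7,5,7]
j=6: a[6]=6 ≤ 7 → i=4, swap a[4],a[6] → [7,7,6,6,6,8,8,7,5,7,7,5,7]
j=7: a[7]=7 ≤ 7 → i=5, swap a[5],a[7] → [7,7,6,6,6,7,8,8,5,7,7,5,7]
j=8: a[8]=5 ≤ 7 → i=6, swap a[6],a[8] → [7,7,6,6,6,7,5,8,8,7,7,5,7]
j=9: a[9]=7 ≤ 7 → i=7, swap a[7],a[9] → [7,7,6,6,6,7,5,7,8,8,7,5,7]
j=10: a[10]=7 ≤ 7 → i=8, swap a[8],a[10] → [7,7,6,6,6,7,5,7,7,8,8,5,7]
j=11: a[11]=5 ≤ 7 → i=9, swap a[9],a[11] → [7,7,6,6,6,7,5,7,7,5,8,8,7]
final swap a[10],a[12] → [7,7,6,6,6,7,5,7,7,5,7,8,8]; return 10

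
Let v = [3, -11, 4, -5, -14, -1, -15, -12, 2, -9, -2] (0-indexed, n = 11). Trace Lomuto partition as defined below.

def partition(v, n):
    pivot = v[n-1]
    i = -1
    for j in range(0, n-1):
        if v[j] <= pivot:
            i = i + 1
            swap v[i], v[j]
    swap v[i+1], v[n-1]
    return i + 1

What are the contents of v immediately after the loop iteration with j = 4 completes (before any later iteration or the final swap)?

pivot=-2, i=-1
j=0: 3>-2, skip
j=1: -11≤-2, i=0, swap(0,1) ⇒ [-11, 3, 4, -5, -14, -1, -15, -12, 2, -9, -2]
j=2: 4>-2, skip
j=3: -5≤-2, i=1, swap(1,3) ⇒ [-11, -5, 4, 3, -14, -1, -15, -12, 2, -9, -2]
j=4: -14≤-2, i=2, swap(2,4) ⇒ [-11, -5, -14, 3, 4, -1, -15, -12, 2, -9, -2]
(after j=4) v = [-11, -5, -14, 3, 4, -1, -15, -12, 2, -9, -2]

[-11, -5, -14, 3, 4, -1, -15, -12, 2, -9, -2]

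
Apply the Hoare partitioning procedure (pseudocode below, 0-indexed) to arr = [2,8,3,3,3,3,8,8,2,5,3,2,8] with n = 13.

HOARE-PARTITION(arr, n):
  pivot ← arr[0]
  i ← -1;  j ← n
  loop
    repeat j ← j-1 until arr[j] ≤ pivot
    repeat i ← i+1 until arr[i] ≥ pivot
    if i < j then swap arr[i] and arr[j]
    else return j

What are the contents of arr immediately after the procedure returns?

pivot=2
j stops at 11 (2), i stops at 0 (2); swap ⇒ [2,8,3,3,3,3,8,8,2,5,3,2,8]
j stops at 8 (2), i stops at 1 (8); swap ⇒ [2,2,3,3,3,3,8,8,8,5,3,2,8]
j stops at 1, i stops at 2; i≥j ⇒ return 1. arr=[2,2,3,3,3,3,8,8,8,5,3,2,8]

[2,2,3,3,3,3,8,8,8,5,3,2,8]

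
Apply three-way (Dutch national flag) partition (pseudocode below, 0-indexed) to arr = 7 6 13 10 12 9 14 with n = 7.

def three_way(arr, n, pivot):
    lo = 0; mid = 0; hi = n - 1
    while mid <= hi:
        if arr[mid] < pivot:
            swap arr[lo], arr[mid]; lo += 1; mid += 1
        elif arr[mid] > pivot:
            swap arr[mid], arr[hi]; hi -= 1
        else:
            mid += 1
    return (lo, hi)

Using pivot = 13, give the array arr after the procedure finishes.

lo=0 mid=0 hi=6
7<13: swap(0,0), lo=1 mid=1 ⇒ 7 6 13 10 12 9 14
6<13: swap(1,1), lo=2 mid=2 ⇒ 7 6 13 10 12 9 14
13=13: mid=3
10<13: swap(2,3), lo=3 mid=4 ⇒ 7 6 10 13 12 9 14
12<13: swap(3,4), lo=4 mid=5 ⇒ 7 6 10 12 13 9 14
9<13: swap(4,5), lo=5 mid=6 ⇒ 7 6 10 12 9 13 14
14>13: swap(6,6), hi=5 ⇒ 7 6 10 12 9 13 14
done. lo=5 hi=5; arr=7 6 10 12 9 13 14

7 6 10 12 9 13 14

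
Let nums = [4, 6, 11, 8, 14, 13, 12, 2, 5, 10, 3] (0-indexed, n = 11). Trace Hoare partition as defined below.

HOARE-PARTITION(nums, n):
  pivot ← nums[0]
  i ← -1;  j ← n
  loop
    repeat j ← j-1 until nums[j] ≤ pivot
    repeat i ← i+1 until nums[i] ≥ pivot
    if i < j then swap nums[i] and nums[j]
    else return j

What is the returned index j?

pivot=4
j stops at 10 (3), i stops at 0 (4); swap ⇒ [3, 6, 11, 8, 14, 13, 12, 2, 5, 10, 4]
j stops at 7 (2), i stops at 1 (6); swap ⇒ [3, 2, 11, 8, 14, 13, 12, 6, 5, 10, 4]
j stops at 1, i stops at 2; i≥j ⇒ return 1. nums=[3, 2, 11, 8, 14, 13, 12, 6, 5, 10, 4]

1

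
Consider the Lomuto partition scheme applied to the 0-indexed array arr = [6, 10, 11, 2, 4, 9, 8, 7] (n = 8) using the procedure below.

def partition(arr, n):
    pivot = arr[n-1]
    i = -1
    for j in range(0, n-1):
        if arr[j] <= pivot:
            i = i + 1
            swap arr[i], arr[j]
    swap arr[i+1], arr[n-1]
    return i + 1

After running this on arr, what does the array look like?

pivot = arr[7] = 7; i = -1
j=0: arr[0]=6 ≤ 7 → i=0, swap arr[0],arr[0] (no change) → [6, 10, 11, 2, 4, 9, 8, 7]
j=1: arr[1]=10 > 7 → no swap
j=2: arr[2]=11 > 7 → no swap
j=3: arr[3]=2 ≤ 7 → i=1, swap arr[1],arr[3] → [6, 2, 11, 10, 4, 9, 8, 7]
j=4: arr[4]=4 ≤ 7 → i=2, swap arr[2],arr[4] → [6, 2, 4, 10, 11, 9, 8, 7]
j=5: arr[5]=9 > 7 → no swap
j=6: arr[6]=8 > 7 → no swap
final swap arr[3],arr[7] → [6, 2, 4, 7, 11, 9, 8, 10]; return 3

[6, 2, 4, 7, 11, 9, 8, 10]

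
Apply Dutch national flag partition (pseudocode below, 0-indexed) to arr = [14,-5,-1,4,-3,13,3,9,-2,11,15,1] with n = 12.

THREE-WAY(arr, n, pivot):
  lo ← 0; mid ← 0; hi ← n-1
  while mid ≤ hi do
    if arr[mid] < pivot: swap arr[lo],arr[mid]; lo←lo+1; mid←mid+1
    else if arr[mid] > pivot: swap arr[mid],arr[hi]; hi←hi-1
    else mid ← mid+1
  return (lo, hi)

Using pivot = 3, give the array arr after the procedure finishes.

pivot = 3; lo=0, mid=0, hi=11
arr[mid]=14>3: swap arr[0],arr[11]; hi=10 → [1,-5,-1,4,-3,13,3,9,-2,11,15,14]
arr[mid]=1<3: swap arr[0],arr[0]; lo=1,mid=1 → [1,-5,-1,4,-3,13,3,9,-2,11,15,14]
arr[mid]=-5<3: swap arr[1],arr[1]; lo=2,mid=2 → [1,-5,-1,4,-3,13,3,9,-2,11,15,14]
arr[mid]=-1<3: swap arr[2],arr[2]; lo=3,mid=3 → [1,-5,-1,4,-3,13,3,9,-2,11,15,14]
arr[mid]=4>3: swap arr[3],arr[10]; hi=9 → [1,-5,-1,15,-3,13,3,9,-2,11,4,14]
arr[mid]=15>3: swap arr[3],arr[9]; hi=8 → [1,-5,-1,11,-3,13,3,9,-2,15,4,14]
arr[mid]=11>3: swap arr[3],arr[8]; hi=7 → [1,-5,-1,-2,-3,13,3,9,11,15,4,14]
arr[mid]=-2<3: swap arr[3],arr[3]; lo=4,mid=4 → [1,-5,-1,-2,-3,13,3,9,11,15,4,14]
arr[mid]=-3<3: swap arr[4],arr[4]; lo=5,mid=5 → [1,-5,-1,-2,-3,13,3,9,11,15,4,14]
arr[mid]=13>3: swap arr[5],arr[7]; hi=6 → [1,-5,-1,-2,-3,9,3,13,11,15,4,14]
arr[mid]=9>3: swap arr[5],arr[6]; hi=5 → [1,-5,-1,-2,-3,3,9,13,11,15,4,14]
arr[mid]=3=3: mid=6
end: lo=5, hi=5; arr = [1,-5,-1,-2,-3,3,9,13,11,15,4,14]

[1,-5,-1,-2,-3,3,9,13,11,15,4,14]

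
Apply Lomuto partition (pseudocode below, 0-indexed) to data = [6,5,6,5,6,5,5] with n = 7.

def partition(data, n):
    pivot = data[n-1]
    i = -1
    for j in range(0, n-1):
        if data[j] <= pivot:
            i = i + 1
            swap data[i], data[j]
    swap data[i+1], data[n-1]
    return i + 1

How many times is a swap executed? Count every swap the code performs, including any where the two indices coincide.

4

pivot = data[6] = 5; i = -1
j=0: data[0]=6 > 5 → no swap
j=1: data[1]=5 ≤ 5 → i=0, swap data[0],data[1] → [5,6,6,5,6,5,5]
j=2: data[2]=6 > 5 → no swap
j=3: data[3]=5 ≤ 5 → i=1, swap data[1],data[3] → [5,5,6,6,6,5,5]
j=4: data[4]=6 > 5 → no swap
j=5: data[5]=5 ≤ 5 → i=2, swap data[2],data[5] → [5,5,5,6,6,6,5]
final swap data[3],data[6] → [5,5,5,5,6,6,6]; return 3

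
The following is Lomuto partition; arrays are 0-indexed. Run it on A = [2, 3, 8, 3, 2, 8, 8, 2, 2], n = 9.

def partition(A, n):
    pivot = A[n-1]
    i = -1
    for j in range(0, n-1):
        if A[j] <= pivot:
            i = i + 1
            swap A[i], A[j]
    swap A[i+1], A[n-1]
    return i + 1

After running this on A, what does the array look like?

pivot=2, i=-1
j=0: 2≤2, i=0, swap(0,0) ⇒ [2, 3, 8, 3, 2, 8, 8, 2, 2]
j=1: 3>2, skip
j=2: 8>2, skip
j=3: 3>2, skip
j=4: 2≤2, i=1, swap(1,4) ⇒ [2, 2, 8, 3, 3, 8, 8, 2, 2]
j=5: 8>2, skip
j=6: 8>2, skip
j=7: 2≤2, i=2, swap(2,7) ⇒ [2, 2, 2, 3, 3, 8, 8, 8, 2]
swap(3,8) ⇒ [2, 2, 2, 2, 3, 8, 8, 8, 3]; return 3

[2, 2, 2, 2, 3, 8, 8, 8, 3]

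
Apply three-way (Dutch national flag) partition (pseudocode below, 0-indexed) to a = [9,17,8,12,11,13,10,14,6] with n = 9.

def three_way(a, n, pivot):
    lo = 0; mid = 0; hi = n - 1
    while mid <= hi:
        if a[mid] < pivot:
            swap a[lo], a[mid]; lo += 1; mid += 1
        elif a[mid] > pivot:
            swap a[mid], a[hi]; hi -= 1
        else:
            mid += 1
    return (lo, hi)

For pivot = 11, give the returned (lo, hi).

pivot = 11; lo=0, mid=0, hi=8
a[mid]=9<11: swap a[0],a[0]; lo=1,mid=1 → [9,17,8,12,11,13,10,14,6]
a[mid]=17>11: swap a[1],a[8]; hi=7 → [9,6,8,12,11,13,10,14,17]
a[mid]=6<11: swap a[1],a[1]; lo=2,mid=2 → [9,6,8,12,11,13,10,14,17]
a[mid]=8<11: swap a[2],a[2]; lo=3,mid=3 → [9,6,8,12,11,13,10,14,17]
a[mid]=12>11: swap a[3],a[7]; hi=6 → [9,6,8,14,11,13,10,12,17]
a[mid]=14>11: swap a[3],a[6]; hi=5 → [9,6,8,10,11,13,14,12,17]
a[mid]=10<11: swap a[3],a[3]; lo=4,mid=4 → [9,6,8,10,11,13,14,12,17]
a[mid]=11=11: mid=5
a[mid]=13>11: swap a[5],a[5]; hi=4 → [9,6,8,10,11,13,14,12,17]
end: lo=4, hi=4; a = [9,6,8,10,11,13,14,12,17]

(4, 4)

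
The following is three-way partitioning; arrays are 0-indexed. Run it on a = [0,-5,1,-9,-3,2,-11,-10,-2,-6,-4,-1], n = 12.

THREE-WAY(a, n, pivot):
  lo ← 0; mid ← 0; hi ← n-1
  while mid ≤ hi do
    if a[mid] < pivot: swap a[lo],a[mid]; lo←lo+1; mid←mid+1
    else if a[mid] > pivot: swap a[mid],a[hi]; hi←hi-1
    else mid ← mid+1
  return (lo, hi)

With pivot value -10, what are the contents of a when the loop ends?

[-11,-10,-9,-3,2,1,-5,-2,-6,-4,-1,0]

lo=0 mid=0 hi=11
0>-10: swap(0,11), hi=10 ⇒ [-1,-5,1,-9,-3,2,-11,-10,-2,-6,-4,0]
-1>-10: swap(0,10), hi=9 ⇒ [-4,-5,1,-9,-3,2,-11,-10,-2,-6,-1,0]
-4>-10: swap(0,9), hi=8 ⇒ [-6,-5,1,-9,-3,2,-11,-10,-2,-4,-1,0]
-6>-10: swap(0,8), hi=7 ⇒ [-2,-5,1,-9,-3,2,-11,-10,-6,-4,-1,0]
-2>-10: swap(0,7), hi=6 ⇒ [-10,-5,1,-9,-3,2,-11,-2,-6,-4,-1,0]
-10=-10: mid=1
-5>-10: swap(1,6), hi=5 ⇒ [-10,-11,1,-9,-3,2,-5,-2,-6,-4,-1,0]
-11<-10: swap(0,1), lo=1 mid=2 ⇒ [-11,-10,1,-9,-3,2,-5,-2,-6,-4,-1,0]
1>-10: swap(2,5), hi=4 ⇒ [-11,-10,2,-9,-3,1,-5,-2,-6,-4,-1,0]
2>-10: swap(2,4), hi=3 ⇒ [-11,-10,-3,-9,2,1,-5,-2,-6,-4,-1,0]
-3>-10: swap(2,3), hi=2 ⇒ [-11,-10,-9,-3,2,1,-5,-2,-6,-4,-1,0]
-9>-10: swap(2,2), hi=1 ⇒ [-11,-10,-9,-3,2,1,-5,-2,-6,-4,-1,0]
done. lo=1 hi=1; a=[-11,-10,-9,-3,2,1,-5,-2,-6,-4,-1,0]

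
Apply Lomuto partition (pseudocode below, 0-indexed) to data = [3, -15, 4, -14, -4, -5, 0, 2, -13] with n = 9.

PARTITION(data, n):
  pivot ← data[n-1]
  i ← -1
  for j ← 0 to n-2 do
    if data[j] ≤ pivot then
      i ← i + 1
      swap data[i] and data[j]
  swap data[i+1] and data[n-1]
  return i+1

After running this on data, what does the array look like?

[-15, -14, -13, 3, -4, -5, 0, 2, 4]

pivot=-13, i=-1
j=0: 3>-13, skip
j=1: -15≤-13, i=0, swap(0,1) ⇒ [-15, 3, 4, -14, -4, -5, 0, 2, -13]
j=2: 4>-13, skip
j=3: -14≤-13, i=1, swap(1,3) ⇒ [-15, -14, 4, 3, -4, -5, 0, 2, -13]
j=4: -4>-13, skip
j=5: -5>-13, skip
j=6: 0>-13, skip
j=7: 2>-13, skip
swap(2,8) ⇒ [-15, -14, -13, 3, -4, -5, 0, 2, 4]; return 2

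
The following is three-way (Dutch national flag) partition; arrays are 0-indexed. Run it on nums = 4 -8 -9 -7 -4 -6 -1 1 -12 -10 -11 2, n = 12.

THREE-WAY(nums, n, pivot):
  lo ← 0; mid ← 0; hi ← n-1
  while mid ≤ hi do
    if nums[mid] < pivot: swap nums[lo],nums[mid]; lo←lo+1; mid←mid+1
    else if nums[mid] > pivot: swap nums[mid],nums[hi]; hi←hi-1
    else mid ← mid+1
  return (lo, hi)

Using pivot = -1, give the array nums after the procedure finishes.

-11 -8 -9 -7 -4 -6 -10 -12 -1 1 2 4

pivot = -1; lo=0, mid=0, hi=11
nums[mid]=4>-1: swap nums[0],nums[11]; hi=10 → 2 -8 -9 -7 -4 -6 -1 1 -12 -10 -11 4
nums[mid]=2>-1: swap nums[0],nums[10]; hi=9 → -11 -8 -9 -7 -4 -6 -1 1 -12 -10 2 4
nums[mid]=-11<-1: swap nums[0],nums[0]; lo=1,mid=1 → -11 -8 -9 -7 -4 -6 -1 1 -12 -10 2 4
nums[mid]=-8<-1: swap nums[1],nums[1]; lo=2,mid=2 → -11 -8 -9 -7 -4 -6 -1 1 -12 -10 2 4
nums[mid]=-9<-1: swap nums[2],nums[2]; lo=3,mid=3 → -11 -8 -9 -7 -4 -6 -1 1 -12 -10 2 4
nums[mid]=-7<-1: swap nums[3],nums[3]; lo=4,mid=4 → -11 -8 -9 -7 -4 -6 -1 1 -12 -10 2 4
nums[mid]=-4<-1: swap nums[4],nums[4]; lo=5,mid=5 → -11 -8 -9 -7 -4 -6 -1 1 -12 -10 2 4
nums[mid]=-6<-1: swap nums[5],nums[5]; lo=6,mid=6 → -11 -8 -9 -7 -4 -6 -1 1 -12 -10 2 4
nums[mid]=-1=-1: mid=7
nums[mid]=1>-1: swap nums[7],nums[9]; hi=8 → -11 -8 -9 -7 -4 -6 -1 -10 -12 1 2 4
nums[mid]=-10<-1: swap nums[6],nums[7]; lo=7,mid=8 → -11 -8 -9 -7 -4 -6 -10 -1 -12 1 2 4
nums[mid]=-12<-1: swap nums[7],nums[8]; lo=8,mid=9 → -11 -8 -9 -7 -4 -6 -10 -12 -1 1 2 4
end: lo=8, hi=8; nums = -11 -8 -9 -7 -4 -6 -10 -12 -1 1 2 4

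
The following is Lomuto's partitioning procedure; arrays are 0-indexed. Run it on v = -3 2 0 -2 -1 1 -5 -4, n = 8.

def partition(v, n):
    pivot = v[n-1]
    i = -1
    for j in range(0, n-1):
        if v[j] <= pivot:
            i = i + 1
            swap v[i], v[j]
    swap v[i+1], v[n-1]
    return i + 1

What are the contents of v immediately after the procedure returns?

pivot = v[7] = -4; i = -1
j=0: v[0]=-3 > -4 → no swap
j=1: v[1]=2 > -4 → no swap
j=2: v[2]=0 > -4 → no swap
j=3: v[3]=-2 > -4 → no swap
j=4: v[4]=-1 > -4 → no swap
j=5: v[5]=1 > -4 → no swap
j=6: v[6]=-5 ≤ -4 → i=0, swap v[0],v[6] → -5 2 0 -2 -1 1 -3 -4
final swap v[1],v[7] → -5 -4 0 -2 -1 1 -3 2; return 1

-5 -4 0 -2 -1 1 -3 2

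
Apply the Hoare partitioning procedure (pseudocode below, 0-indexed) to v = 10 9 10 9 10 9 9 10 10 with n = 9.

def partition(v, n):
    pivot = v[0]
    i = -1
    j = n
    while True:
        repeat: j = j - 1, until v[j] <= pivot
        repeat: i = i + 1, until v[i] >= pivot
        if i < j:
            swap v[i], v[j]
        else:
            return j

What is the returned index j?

pivot = v[0] = 10; i = -1, j = 9
j→8 (v[8]=10≤10), i→0 (v[0]=10≥10); i<j, swap → 10 9 10 9 10 9 9 10 10
j→7 (v[7]=10≤10), i→2 (v[2]=10≥10); i<j, swap → 10 9 10 9 10 9 9 10 10
j→6 (v[6]=9≤10), i→4 (v[4]=10≥10); i<j, swap → 10 9 10 9 9 9 10 10 10
j→5, i→6; i≥j, return j=5. v = 10 9 10 9 9 9 10 10 10

5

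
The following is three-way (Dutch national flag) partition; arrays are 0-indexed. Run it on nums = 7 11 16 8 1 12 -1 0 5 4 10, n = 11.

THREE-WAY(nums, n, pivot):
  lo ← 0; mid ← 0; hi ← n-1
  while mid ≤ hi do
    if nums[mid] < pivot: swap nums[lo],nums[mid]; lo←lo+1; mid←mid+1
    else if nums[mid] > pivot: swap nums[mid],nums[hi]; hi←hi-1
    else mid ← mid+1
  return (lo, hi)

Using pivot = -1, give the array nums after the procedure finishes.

-1 16 8 1 12 11 0 5 4 10 7

lo=0 mid=0 hi=10
7>-1: swap(0,10), hi=9 ⇒ 10 11 16 8 1 12 -1 0 5 4 7
10>-1: swap(0,9), hi=8 ⇒ 4 11 16 8 1 12 -1 0 5 10 7
4>-1: swap(0,8), hi=7 ⇒ 5 11 16 8 1 12 -1 0 4 10 7
5>-1: swap(0,7), hi=6 ⇒ 0 11 16 8 1 12 -1 5 4 10 7
0>-1: swap(0,6), hi=5 ⇒ -1 11 16 8 1 12 0 5 4 10 7
-1=-1: mid=1
11>-1: swap(1,5), hi=4 ⇒ -1 12 16 8 1 11 0 5 4 10 7
12>-1: swap(1,4), hi=3 ⇒ -1 1 16 8 12 11 0 5 4 10 7
1>-1: swap(1,3), hi=2 ⇒ -1 8 16 1 12 11 0 5 4 10 7
8>-1: swap(1,2), hi=1 ⇒ -1 16 8 1 12 11 0 5 4 10 7
16>-1: swap(1,1), hi=0 ⇒ -1 16 8 1 12 11 0 5 4 10 7
done. lo=0 hi=0; nums=-1 16 8 1 12 11 0 5 4 10 7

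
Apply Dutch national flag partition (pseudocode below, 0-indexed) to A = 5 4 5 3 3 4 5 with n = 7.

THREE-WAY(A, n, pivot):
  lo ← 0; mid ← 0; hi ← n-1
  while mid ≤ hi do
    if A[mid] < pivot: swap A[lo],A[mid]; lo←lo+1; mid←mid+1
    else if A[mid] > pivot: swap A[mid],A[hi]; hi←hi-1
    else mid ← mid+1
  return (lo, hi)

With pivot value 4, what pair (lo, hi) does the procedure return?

(2, 3)

lo=0 mid=0 hi=6
5>4: swap(0,6), hi=5 ⇒ 5 4 5 3 3 4 5
5>4: swap(0,5), hi=4 ⇒ 4 4 5 3 3 5 5
4=4: mid=1
4=4: mid=2
5>4: swap(2,4), hi=3 ⇒ 4 4 3 3 5 5 5
3<4: swap(0,2), lo=1 mid=3 ⇒ 3 4 4 3 5 5 5
3<4: swap(1,3), lo=2 mid=4 ⇒ 3 3 4 4 5 5 5
done. lo=2 hi=3; A=3 3 4 4 5 5 5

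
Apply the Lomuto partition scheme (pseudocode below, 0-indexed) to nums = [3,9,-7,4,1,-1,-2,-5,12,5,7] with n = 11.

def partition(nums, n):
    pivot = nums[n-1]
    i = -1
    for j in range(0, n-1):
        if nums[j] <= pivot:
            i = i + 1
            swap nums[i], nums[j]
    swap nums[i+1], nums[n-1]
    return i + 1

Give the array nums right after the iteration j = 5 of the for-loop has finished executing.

pivot = nums[10] = 7; i = -1
j=0: nums[0]=3 ≤ 7 → i=0, swap nums[0],nums[0] (no change) → [3,9,-7,4,1,-1,-2,-5,12,5,7]
j=1: nums[1]=9 > 7 → no swap
j=2: nums[2]=-7 ≤ 7 → i=1, swap nums[1],nums[2] → [3,-7,9,4,1,-1,-2,-5,12,5,7]
j=3: nums[3]=4 ≤ 7 → i=2, swap nums[2],nums[3] → [3,-7,4,9,1,-1,-2,-5,12,5,7]
j=4: nums[4]=1 ≤ 7 → i=3, swap nums[3],nums[4] → [3,-7,4,1,9,-1,-2,-5,12,5,7]
j=5: nums[5]=-1 ≤ 7 → i=4, swap nums[4],nums[5] → [3,-7,4,1,-1,9,-2,-5,12,5,7]
(after j=5) nums = [3,-7,4,1,-1,9,-2,-5,12,5,7]

[3,-7,4,1,-1,9,-2,-5,12,5,7]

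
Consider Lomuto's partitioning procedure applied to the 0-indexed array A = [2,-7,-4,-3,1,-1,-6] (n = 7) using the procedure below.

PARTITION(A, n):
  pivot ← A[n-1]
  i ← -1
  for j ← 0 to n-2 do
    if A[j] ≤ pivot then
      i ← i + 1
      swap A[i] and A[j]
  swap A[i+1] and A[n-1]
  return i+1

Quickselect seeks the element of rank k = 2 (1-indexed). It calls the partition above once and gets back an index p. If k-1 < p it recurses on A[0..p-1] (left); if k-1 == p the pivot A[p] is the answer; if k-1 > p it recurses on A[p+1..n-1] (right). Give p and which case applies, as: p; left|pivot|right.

pivot=-6, i=-1
j=0: 2>-6, skip
j=1: -7≤-6, i=0, swap(0,1) ⇒ [-7,2,-4,-3,1,-1,-6]
j=2: -4>-6, skip
j=3: -3>-6, skip
j=4: 1>-6, skip
j=5: -1>-6, skip
swap(1,6) ⇒ [-7,-6,-4,-3,1,-1,2]; return 1
p = 1; k-1 = 1 == 1 ⇒ pivot

1; pivot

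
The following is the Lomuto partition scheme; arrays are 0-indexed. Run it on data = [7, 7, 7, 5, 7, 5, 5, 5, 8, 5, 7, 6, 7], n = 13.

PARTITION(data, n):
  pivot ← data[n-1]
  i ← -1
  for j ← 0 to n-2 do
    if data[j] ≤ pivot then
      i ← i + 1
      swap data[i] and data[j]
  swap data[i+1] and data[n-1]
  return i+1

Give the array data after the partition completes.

pivot = data[12] = 7; i = -1
j=0: data[0]=7 ≤ 7 → i=0, swap data[0],data[0] (no change) → [7, 7, 7, 5, 7, 5, 5, 5, 8, 5, 7, 6, 7]
j=1: data[1]=7 ≤ 7 → i=1, swap data[1],data[1] (no change) → [7, 7, 7, 5, 7, 5, 5, 5, 8, 5, 7, 6, 7]
j=2: data[2]=7 ≤ 7 → i=2, swap data[2],data[2] (no change) → [7, 7, 7, 5, 7, 5, 5, 5, 8, 5, 7, 6, 7]
j=3: data[3]=5 ≤ 7 → i=3, swap data[3],data[3] (no change) → [7, 7, 7, 5, 7, 5, 5, 5, 8, 5, 7, 6, 7]
j=4: data[4]=7 ≤ 7 → i=4, swap data[4],data[4] (no change) → [7, 7, 7, 5, 7, 5, 5, 5, 8, 5, 7, 6, 7]
j=5: data[5]=5 ≤ 7 → i=5, swap data[5],data[5] (no change) → [7, 7, 7, 5, 7, 5, 5, 5, 8, 5, 7, 6, 7]
j=6: data[6]=5 ≤ 7 → i=6, swap data[6],data[6] (no change) → [7, 7, 7, 5, 7, 5, 5, 5, 8, 5, 7, 6, 7]
j=7: data[7]=5 ≤ 7 → i=7, swap data[7],data[7] (no change) → [7, 7, 7, 5, 7, 5, 5, 5, 8, 5, 7, 6, 7]
j=8: data[8]=8 > 7 → no swap
j=9: data[9]=5 ≤ 7 → i=8, swap data[8],data[9] → [7, 7, 7, 5, 7, 5, 5, 5, 5, 8, 7, 6, 7]
j=10: data[10]=7 ≤ 7 → i=9, swap data[9],data[10] → [7, 7, 7, 5, 7, 5, 5, 5, 5, 7, 8, 6, 7]
j=11: data[11]=6 ≤ 7 → i=10, swap data[10],data[11] → [7, 7, 7, 5, 7, 5, 5, 5, 5, 7, 6, 8, 7]
final swap data[11],data[12] → [7, 7, 7, 5, 7, 5, 5, 5, 5, 7, 6, 7, 8]; return 11

[7, 7, 7, 5, 7, 5, 5, 5, 5, 7, 6, 7, 8]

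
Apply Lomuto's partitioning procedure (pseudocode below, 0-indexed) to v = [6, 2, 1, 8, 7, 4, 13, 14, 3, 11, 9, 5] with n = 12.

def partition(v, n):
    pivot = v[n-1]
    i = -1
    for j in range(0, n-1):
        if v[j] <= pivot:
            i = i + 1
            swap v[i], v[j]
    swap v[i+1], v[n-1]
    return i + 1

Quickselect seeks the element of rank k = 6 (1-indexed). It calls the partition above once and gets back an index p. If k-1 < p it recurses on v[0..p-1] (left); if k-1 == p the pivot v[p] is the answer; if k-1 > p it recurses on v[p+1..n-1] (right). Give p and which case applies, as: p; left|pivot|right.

pivot = v[11] = 5; i = -1
j=0: v[0]=6 > 5 → no swap
j=1: v[1]=2 ≤ 5 → i=0, swap v[0],v[1] → [2, 6, 1, 8, 7, 4, 13, 14, 3, 11, 9, 5]
j=2: v[2]=1 ≤ 5 → i=1, swap v[1],v[2] → [2, 1, 6, 8, 7, 4, 13, 14, 3, 11, 9, 5]
j=3: v[3]=8 > 5 → no swap
j=4: v[4]=7 > 5 → no swap
j=5: v[5]=4 ≤ 5 → i=2, swap v[2],v[5] → [2, 1, 4, 8, 7, 6, 13, 14, 3, 11, 9, 5]
j=6: v[6]=13 > 5 → no swap
j=7: v[7]=14 > 5 → no swap
j=8: v[8]=3 ≤ 5 → i=3, swap v[3],v[8] → [2, 1, 4, 3, 7, 6, 13, 14, 8, 11, 9, 5]
j=9: v[9]=11 > 5 → no swap
j=10: v[10]=9 > 5 → no swap
final swap v[4],v[11] → [2, 1, 4, 3, 5, 6, 13, 14, 8, 11, 9, 7]; return 4
p = 4; k-1 = 5 > 4 ⇒ right

4; right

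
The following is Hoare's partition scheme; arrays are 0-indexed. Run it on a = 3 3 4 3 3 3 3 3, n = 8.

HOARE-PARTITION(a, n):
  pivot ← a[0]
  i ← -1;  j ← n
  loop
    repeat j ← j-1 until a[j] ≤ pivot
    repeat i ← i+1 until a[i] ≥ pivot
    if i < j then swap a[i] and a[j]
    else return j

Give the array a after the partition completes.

3 3 3 3 3 4 3 3

pivot = a[0] = 3; i = -1, j = 8
j→7 (a[7]=3≤3), i→0 (a[0]=3≥3); i<j, swap → 3 3 4 3 3 3 3 3
j→6 (a[6]=3≤3), i→1 (a[1]=3≥3); i<j, swap → 3 3 4 3 3 3 3 3
j→5 (a[5]=3≤3), i→2 (a[2]=4≥3); i<j, swap → 3 3 3 3 3 4 3 3
j→4 (a[4]=3≤3), i→3 (a[3]=3≥3); i<j, swap → 3 3 3 3 3 4 3 3
j→3, i→4; i≥j, return j=3. a = 3 3 3 3 3 4 3 3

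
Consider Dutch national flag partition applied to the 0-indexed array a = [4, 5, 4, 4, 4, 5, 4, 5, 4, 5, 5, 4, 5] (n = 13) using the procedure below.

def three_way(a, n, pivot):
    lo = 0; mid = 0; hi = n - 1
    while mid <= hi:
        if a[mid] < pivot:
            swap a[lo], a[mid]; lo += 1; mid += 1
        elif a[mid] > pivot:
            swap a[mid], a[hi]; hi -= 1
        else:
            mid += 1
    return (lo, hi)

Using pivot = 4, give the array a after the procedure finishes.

[4, 4, 4, 4, 4, 4, 4, 5, 5, 5, 5, 5, 5]

pivot = 4; lo=0, mid=0, hi=12
a[mid]=4=4: mid=1
a[mid]=5>4: swap a[1],a[12]; hi=11 → [4, 5, 4, 4, 4, 5, 4, 5, 4, 5, 5, 4, 5]
a[mid]=5>4: swap a[1],a[11]; hi=10 → [4, 4, 4, 4, 4, 5, 4, 5, 4, 5, 5, 5, 5]
a[mid]=4=4: mid=2
a[mid]=4=4: mid=3
a[mid]=4=4: mid=4
a[mid]=4=4: mid=5
a[mid]=5>4: swap a[5],a[10]; hi=9 → [4, 4, 4, 4, 4, 5, 4, 5, 4, 5, 5, 5, 5]
a[mid]=5>4: swap a[5],a[9]; hi=8 → [4, 4, 4, 4, 4, 5, 4, 5, 4, 5, 5, 5, 5]
a[mid]=5>4: swap a[5],a[8]; hi=7 → [4, 4, 4, 4, 4, 4, 4, 5, 5, 5, 5, 5, 5]
a[mid]=4=4: mid=6
a[mid]=4=4: mid=7
a[mid]=5>4: swap a[7],a[7]; hi=6 → [4, 4, 4, 4, 4, 4, 4, 5, 5, 5, 5, 5, 5]
end: lo=0, hi=6; a = [4, 4, 4, 4, 4, 4, 4, 5, 5, 5, 5, 5, 5]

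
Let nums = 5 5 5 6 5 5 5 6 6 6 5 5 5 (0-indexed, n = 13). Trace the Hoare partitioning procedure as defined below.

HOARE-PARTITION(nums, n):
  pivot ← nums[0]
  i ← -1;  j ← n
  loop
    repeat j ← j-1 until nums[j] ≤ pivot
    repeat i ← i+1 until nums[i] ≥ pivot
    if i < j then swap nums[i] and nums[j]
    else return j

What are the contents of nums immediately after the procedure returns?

pivot = nums[0] = 5; i = -1, j = 13
j→12 (nums[12]=5≤5), i→0 (nums[0]=5≥5); i<j, swap → 5 5 5 6 5 5 5 6 6 6 5 5 5
j→11 (nums[11]=5≤5), i→1 (nums[1]=5≥5); i<j, swap → 5 5 5 6 5 5 5 6 6 6 5 5 5
j→10 (nums[10]=5≤5), i→2 (nums[2]=5≥5); i<j, swap → 5 5 5 6 5 5 5 6 6 6 5 5 5
j→6 (nums[6]=5≤5), i→3 (nums[3]=6≥5); i<j, swap → 5 5 5 5 5 5 6 6 6 6 5 5 5
j→5 (nums[5]=5≤5), i→4 (nums[4]=5≥5); i<j, swap → 5 5 5 5 5 5 6 6 6 6 5 5 5
j→4, i→5; i≥j, return j=4. nums = 5 5 5 5 5 5 6 6 6 6 5 5 5

5 5 5 5 5 5 6 6 6 6 5 5 5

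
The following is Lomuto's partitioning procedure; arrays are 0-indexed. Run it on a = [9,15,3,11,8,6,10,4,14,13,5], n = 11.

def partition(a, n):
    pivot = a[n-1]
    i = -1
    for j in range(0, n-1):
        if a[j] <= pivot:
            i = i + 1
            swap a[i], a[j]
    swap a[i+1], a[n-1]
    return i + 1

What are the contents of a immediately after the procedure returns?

pivot = a[10] = 5; i = -1
j=0: a[0]=9 > 5 → no swap
j=1: a[1]=15 > 5 → no swap
j=2: a[2]=3 ≤ 5 → i=0, swap a[0],a[2] → [3,15,9,11,8,6,10,4,14,13,5]
j=3: a[3]=11 > 5 → no swap
j=4: a[4]=8 > 5 → no swap
j=5: a[5]=6 > 5 → no swap
j=6: a[6]=10 > 5 → no swap
j=7: a[7]=4 ≤ 5 → i=1, swap a[1],a[7] → [3,4,9,11,8,6,10,15,14,13,5]
j=8: a[8]=14 > 5 → no swap
j=9: a[9]=13 > 5 → no swap
final swap a[2],a[10] → [3,4,5,11,8,6,10,15,14,13,9]; return 2

[3,4,5,11,8,6,10,15,14,13,9]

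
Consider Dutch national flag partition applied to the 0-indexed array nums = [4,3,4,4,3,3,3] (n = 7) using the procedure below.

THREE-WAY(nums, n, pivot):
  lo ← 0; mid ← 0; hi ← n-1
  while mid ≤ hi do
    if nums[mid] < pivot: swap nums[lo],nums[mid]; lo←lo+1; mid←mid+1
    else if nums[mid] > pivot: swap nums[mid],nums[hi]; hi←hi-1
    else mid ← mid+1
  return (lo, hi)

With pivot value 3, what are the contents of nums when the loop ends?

[3,3,3,3,4,4,4]

pivot = 3; lo=0, mid=0, hi=6
nums[mid]=4>3: swap nums[0],nums[6]; hi=5 → [3,3,4,4,3,3,4]
nums[mid]=3=3: mid=1
nums[mid]=3=3: mid=2
nums[mid]=4>3: swap nums[2],nums[5]; hi=4 → [3,3,3,4,3,4,4]
nums[mid]=3=3: mid=3
nums[mid]=4>3: swap nums[3],nums[4]; hi=3 → [3,3,3,3,4,4,4]
nums[mid]=3=3: mid=4
end: lo=0, hi=3; nums = [3,3,3,3,4,4,4]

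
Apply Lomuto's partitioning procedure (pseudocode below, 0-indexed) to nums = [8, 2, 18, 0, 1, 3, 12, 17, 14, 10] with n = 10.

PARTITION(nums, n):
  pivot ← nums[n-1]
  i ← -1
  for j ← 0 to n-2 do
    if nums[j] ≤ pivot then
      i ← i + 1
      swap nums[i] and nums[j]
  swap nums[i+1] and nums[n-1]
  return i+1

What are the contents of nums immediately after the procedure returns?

pivot=10, i=-1
j=0: 8≤10, i=0, swap(0,0) ⇒ [8, 2, 18, 0, 1, 3, 12, 17, 14, 10]
j=1: 2≤10, i=1, swap(1,1) ⇒ [8, 2, 18, 0, 1, 3, 12, 17, 14, 10]
j=2: 18>10, skip
j=3: 0≤10, i=2, swap(2,3) ⇒ [8, 2, 0, 18, 1, 3, 12, 17, 14, 10]
j=4: 1≤10, i=3, swap(3,4) ⇒ [8, 2, 0, 1, 18, 3, 12, 17, 14, 10]
j=5: 3≤10, i=4, swap(4,5) ⇒ [8, 2, 0, 1, 3, 18, 12, 17, 14, 10]
j=6: 12>10, skip
j=7: 17>10, skip
j=8: 14>10, skip
swap(5,9) ⇒ [8, 2, 0, 1, 3, 10, 12, 17, 14, 18]; return 5

[8, 2, 0, 1, 3, 10, 12, 17, 14, 18]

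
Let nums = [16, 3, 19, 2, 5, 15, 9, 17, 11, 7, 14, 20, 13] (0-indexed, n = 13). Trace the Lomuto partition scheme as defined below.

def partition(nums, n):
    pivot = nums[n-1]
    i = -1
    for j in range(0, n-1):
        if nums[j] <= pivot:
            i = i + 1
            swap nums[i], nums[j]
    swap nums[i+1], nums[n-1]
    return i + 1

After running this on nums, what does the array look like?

[3, 2, 5, 9, 11, 7, 13, 17, 19, 15, 14, 20, 16]

pivot = nums[12] = 13; i = -1
j=0: nums[0]=16 > 13 → no swap
j=1: nums[1]=3 ≤ 13 → i=0, swap nums[0],nums[1] → [3, 16, 19, 2, 5, 15, 9, 17, 11, 7, 14, 20, 13]
j=2: nums[2]=19 > 13 → no swap
j=3: nums[3]=2 ≤ 13 → i=1, swap nums[1],nums[3] → [3, 2, 19, 16, 5, 15, 9, 17, 11, 7, 14, 20, 13]
j=4: nums[4]=5 ≤ 13 → i=2, swap nums[2],nums[4] → [3, 2, 5, 16, 19, 15, 9, 17, 11, 7, 14, 20, 13]
j=5: nums[5]=15 > 13 → no swap
j=6: nums[6]=9 ≤ 13 → i=3, swap nums[3],nums[6] → [3, 2, 5, 9, 19, 15, 16, 17, 11, 7, 14, 20, 13]
j=7: nums[7]=17 > 13 → no swap
j=8: nums[8]=11 ≤ 13 → i=4, swap nums[4],nums[8] → [3, 2, 5, 9, 11, 15, 16, 17, 19, 7, 14, 20, 13]
j=9: nums[9]=7 ≤ 13 → i=5, swap nums[5],nums[9] → [3, 2, 5, 9, 11, 7, 16, 17, 19, 15, 14, 20, 13]
j=10: nums[10]=14 > 13 → no swap
j=11: nums[11]=20 > 13 → no swap
final swap nums[6],nums[12] → [3, 2, 5, 9, 11, 7, 13, 17, 19, 15, 14, 20, 16]; return 6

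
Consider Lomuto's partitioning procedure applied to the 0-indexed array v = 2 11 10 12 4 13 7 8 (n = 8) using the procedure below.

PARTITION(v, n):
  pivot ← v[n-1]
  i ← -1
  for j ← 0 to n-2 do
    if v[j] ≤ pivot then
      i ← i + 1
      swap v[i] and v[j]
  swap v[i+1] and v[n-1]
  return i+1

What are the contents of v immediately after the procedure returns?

2 4 7 8 11 13 10 12

pivot = v[7] = 8; i = -1
j=0: v[0]=2 ≤ 8 → i=0, swap v[0],v[0] (no change) → 2 11 10 12 4 13 7 8
j=1: v[1]=11 > 8 → no swap
j=2: v[2]=10 > 8 → no swap
j=3: v[3]=12 > 8 → no swap
j=4: v[4]=4 ≤ 8 → i=1, swap v[1],v[4] → 2 4 10 12 11 13 7 8
j=5: v[5]=13 > 8 → no swap
j=6: v[6]=7 ≤ 8 → i=2, swap v[2],v[6] → 2 4 7 12 11 13 10 8
final swap v[3],v[7] → 2 4 7 8 11 13 10 12; return 3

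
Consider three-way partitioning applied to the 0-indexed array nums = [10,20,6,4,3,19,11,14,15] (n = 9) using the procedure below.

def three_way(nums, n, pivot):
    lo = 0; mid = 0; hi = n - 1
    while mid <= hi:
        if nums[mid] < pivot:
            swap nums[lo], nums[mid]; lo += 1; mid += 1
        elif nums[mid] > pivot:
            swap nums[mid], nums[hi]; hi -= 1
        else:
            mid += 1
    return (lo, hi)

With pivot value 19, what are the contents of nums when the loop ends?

[10,15,6,4,3,11,14,19,20]

lo=0 mid=0 hi=8
10<19: swap(0,0), lo=1 mid=1 ⇒ [10,20,6,4,3,19,11,14,15]
20>19: swap(1,8), hi=7 ⇒ [10,15,6,4,3,19,11,14,20]
15<19: swap(1,1), lo=2 mid=2 ⇒ [10,15,6,4,3,19,11,14,20]
6<19: swap(2,2), lo=3 mid=3 ⇒ [10,15,6,4,3,19,11,14,20]
4<19: swap(3,3), lo=4 mid=4 ⇒ [10,15,6,4,3,19,11,14,20]
3<19: swap(4,4), lo=5 mid=5 ⇒ [10,15,6,4,3,19,11,14,20]
19=19: mid=6
11<19: swap(5,6), lo=6 mid=7 ⇒ [10,15,6,4,3,11,19,14,20]
14<19: swap(6,7), lo=7 mid=8 ⇒ [10,15,6,4,3,11,14,19,20]
done. lo=7 hi=7; nums=[10,15,6,4,3,11,14,19,20]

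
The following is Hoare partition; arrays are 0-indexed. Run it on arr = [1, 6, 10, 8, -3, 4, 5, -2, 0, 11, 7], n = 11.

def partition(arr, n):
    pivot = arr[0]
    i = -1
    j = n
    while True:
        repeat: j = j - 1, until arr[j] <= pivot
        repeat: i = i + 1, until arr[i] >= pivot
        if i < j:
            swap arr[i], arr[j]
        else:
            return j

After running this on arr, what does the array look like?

pivot=1
j stops at 8 (0), i stops at 0 (1); swap ⇒ [0, 6, 10, 8, -3, 4, 5, -2, 1, 11, 7]
j stops at 7 (-2), i stops at 1 (6); swap ⇒ [0, -2, 10, 8, -3, 4, 5, 6, 1, 11, 7]
j stops at 4 (-3), i stops at 2 (10); swap ⇒ [0, -2, -3, 8, 10, 4, 5, 6, 1, 11, 7]
j stops at 2, i stops at 3; i≥j ⇒ return 2. arr=[0, -2, -3, 8, 10, 4, 5, 6, 1, 11, 7]

[0, -2, -3, 8, 10, 4, 5, 6, 1, 11, 7]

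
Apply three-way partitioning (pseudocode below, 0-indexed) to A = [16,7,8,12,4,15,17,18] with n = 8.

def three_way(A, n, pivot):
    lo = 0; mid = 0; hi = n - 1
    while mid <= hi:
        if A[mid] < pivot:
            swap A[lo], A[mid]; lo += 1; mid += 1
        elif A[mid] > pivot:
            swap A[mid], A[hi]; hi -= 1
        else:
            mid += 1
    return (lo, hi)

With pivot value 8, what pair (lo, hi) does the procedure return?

(2, 2)

pivot = 8; lo=0, mid=0, hi=7
A[mid]=16>8: swap A[0],A[7]; hi=6 → [18,7,8,12,4,15,17,16]
A[mid]=18>8: swap A[0],A[6]; hi=5 → [17,7,8,12,4,15,18,16]
A[mid]=17>8: swap A[0],A[5]; hi=4 → [15,7,8,12,4,17,18,16]
A[mid]=15>8: swap A[0],A[4]; hi=3 → [4,7,8,12,15,17,18,16]
A[mid]=4<8: swap A[0],A[0]; lo=1,mid=1 → [4,7,8,12,15,17,18,16]
A[mid]=7<8: swap A[1],A[1]; lo=2,mid=2 → [4,7,8,12,15,17,18,16]
A[mid]=8=8: mid=3
A[mid]=12>8: swap A[3],A[3]; hi=2 → [4,7,8,12,15,17,18,16]
end: lo=2, hi=2; A = [4,7,8,12,15,17,18,16]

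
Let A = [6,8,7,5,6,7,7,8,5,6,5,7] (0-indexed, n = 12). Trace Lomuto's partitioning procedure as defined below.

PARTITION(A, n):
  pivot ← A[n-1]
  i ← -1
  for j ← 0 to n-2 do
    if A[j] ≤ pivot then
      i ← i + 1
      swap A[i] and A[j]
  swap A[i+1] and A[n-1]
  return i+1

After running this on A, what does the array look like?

[6,7,5,6,7,7,5,6,5,7,8,8]

pivot=7, i=-1
j=0: 6≤7, i=0, swap(0,0) ⇒ [6,8,7,5,6,7,7,8,5,6,5,7]
j=1: 8>7, skip
j=2: 7≤7, i=1, swap(1,2) ⇒ [6,7,8,5,6,7,7,8,5,6,5,7]
j=3: 5≤7, i=2, swap(2,3) ⇒ [6,7,5,8,6,7,7,8,5,6,5,7]
j=4: 6≤7, i=3, swap(3,4) ⇒ [6,7,5,6,8,7,7,8,5,6,5,7]
j=5: 7≤7, i=4, swap(4,5) ⇒ [6,7,5,6,7,8,7,8,5,6,5,7]
j=6: 7≤7, i=5, swap(5,6) ⇒ [6,7,5,6,7,7,8,8,5,6,5,7]
j=7: 8>7, skip
j=8: 5≤7, i=6, swap(6,8) ⇒ [6,7,5,6,7,7,5,8,8,6,5,7]
j=9: 6≤7, i=7, swap(7,9) ⇒ [6,7,5,6,7,7,5,6,8,8,5,7]
j=10: 5≤7, i=8, swap(8,10) ⇒ [6,7,5,6,7,7,5,6,5,8,8,7]
swap(9,11) ⇒ [6,7,5,6,7,7,5,6,5,7,8,8]; return 9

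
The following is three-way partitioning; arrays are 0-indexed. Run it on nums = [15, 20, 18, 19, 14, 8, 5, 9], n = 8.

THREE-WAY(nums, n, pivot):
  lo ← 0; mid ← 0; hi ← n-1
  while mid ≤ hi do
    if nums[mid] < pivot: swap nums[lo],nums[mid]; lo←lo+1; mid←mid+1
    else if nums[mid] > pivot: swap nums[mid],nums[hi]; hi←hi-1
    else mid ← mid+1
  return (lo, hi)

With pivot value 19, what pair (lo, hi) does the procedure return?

pivot = 19; lo=0, mid=0, hi=7
nums[mid]=15<19: swap nums[0],nums[0]; lo=1,mid=1 → [15, 20, 18, 19, 14, 8, 5, 9]
nums[mid]=20>19: swap nums[1],nums[7]; hi=6 → [15, 9, 18, 19, 14, 8, 5, 20]
nums[mid]=9<19: swap nums[1],nums[1]; lo=2,mid=2 → [15, 9, 18, 19, 14, 8, 5, 20]
nums[mid]=18<19: swap nums[2],nums[2]; lo=3,mid=3 → [15, 9, 18, 19, 14, 8, 5, 20]
nums[mid]=19=19: mid=4
nums[mid]=14<19: swap nums[3],nums[4]; lo=4,mid=5 → [15, 9, 18, 14, 19, 8, 5, 20]
nums[mid]=8<19: swap nums[4],nums[5]; lo=5,mid=6 → [15, 9, 18, 14, 8, 19, 5, 20]
nums[mid]=5<19: swap nums[5],nums[6]; lo=6,mid=7 → [15, 9, 18, 14, 8, 5, 19, 20]
end: lo=6, hi=6; nums = [15, 9, 18, 14, 8, 5, 19, 20]

(6, 6)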